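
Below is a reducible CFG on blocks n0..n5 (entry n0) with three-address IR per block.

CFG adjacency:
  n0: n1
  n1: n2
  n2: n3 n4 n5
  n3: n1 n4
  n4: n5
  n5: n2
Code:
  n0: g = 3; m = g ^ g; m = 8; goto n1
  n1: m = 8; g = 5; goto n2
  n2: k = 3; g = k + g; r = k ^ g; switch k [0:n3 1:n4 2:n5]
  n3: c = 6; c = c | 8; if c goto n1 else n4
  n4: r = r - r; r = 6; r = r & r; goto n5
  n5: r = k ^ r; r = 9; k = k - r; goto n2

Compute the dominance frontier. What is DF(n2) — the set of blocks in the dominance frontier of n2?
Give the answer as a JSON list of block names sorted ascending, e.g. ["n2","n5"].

idom tree: n1←n0 n2←n1 n3←n2 n4←n2 n5←n2
Dom at joins:
  n1: preds {n0,n3}: {n0} ∩ {n0,n1,n2,n3} = {n0}; idom=n0
  n2: preds {n1,n5}: {n0,n1} ∩ {n0,n1,n2,n5} = {n0,n1}; idom=n1
  n4: preds {n2,n3}: {n0,n1,n2} ∩ {n0,n1,n2,n3} = {n0,n1,n2}; idom=n2
  n5: preds {n2,n4}: {n0,n1,n2} ∩ {n0,n1,n2,n4} = {n0,n1,n2}; idom=n2

Frontier:
  n1←n0: walk · to n0
  n1←n3: walk n3→n2→n1 to n0
  n2←n1: walk · to n1
  n2←n5: walk n5→n2 to n1
  n4←n2: walk · to n2
  n4←n3: walk n3 to n2
  n5←n2: walk · to n2
  n5←n4: walk n4 to n2
  n0 → ∅
  n1 → {n1}
  n2 → {n1,n2}
  n3 → {n1,n4}
  n4 → {n5}
  n5 → {n2}

DF(n2) = ["n1", "n2"]

Answer: ["n1", "n2"]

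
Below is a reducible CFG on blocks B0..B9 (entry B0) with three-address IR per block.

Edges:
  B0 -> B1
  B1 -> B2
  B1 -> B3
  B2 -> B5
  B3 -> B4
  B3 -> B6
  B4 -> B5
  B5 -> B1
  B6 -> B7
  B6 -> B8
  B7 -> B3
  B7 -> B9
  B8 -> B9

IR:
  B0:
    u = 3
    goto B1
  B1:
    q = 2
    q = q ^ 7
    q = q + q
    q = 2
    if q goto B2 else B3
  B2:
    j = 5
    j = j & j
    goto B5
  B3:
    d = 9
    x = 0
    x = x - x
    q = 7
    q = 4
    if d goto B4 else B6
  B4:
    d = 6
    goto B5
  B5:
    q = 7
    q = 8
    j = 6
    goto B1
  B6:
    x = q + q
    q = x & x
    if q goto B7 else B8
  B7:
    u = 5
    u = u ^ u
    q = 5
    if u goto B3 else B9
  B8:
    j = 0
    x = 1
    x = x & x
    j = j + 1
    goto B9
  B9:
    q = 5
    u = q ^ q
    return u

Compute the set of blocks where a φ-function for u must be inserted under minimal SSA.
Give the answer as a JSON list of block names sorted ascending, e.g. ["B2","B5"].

idom tree: B1←B0 B2←B1 B3←B1 B4←B3 B5←B1 B6←B3 B7←B6 B8←B6 B9←B6
Dom at joins:
  B1: preds {B0,B5}: {B0} ∩ {B0,B1,B5} = {B0}; idom=B0
  B3: preds {B1,B7}: {B0,B1} ∩ {B0,B1,B3,B6,B7} = {B0,B1}; idom=B1
  B5: preds {B2,B4}: {B0,B1,B2} ∩ {B0,B1,B3,B4} = {B0,B1}; idom=B1
  B9: preds {B7,B8}: {B0,B1,B3,B6,B7} ∩ {B0,B1,B3,B6,B8} = {B0,B1,B3,B6}; idom=B6

DF walk-up:
  join B1 pred B0: · stop@B0
  join B1 pred B5: B5→B1 stop@B0
  join B3 pred B1: · stop@B1
  join B3 pred B7: B7→B6→B3 stop@B1
  join B5 pred B2: B2 stop@B1
  join B5 pred B4: B4→B3 stop@B1
  join B9 pred B7: B7 stop@B6
  join B9 pred B8: B8 stop@B6
  DF(B0)=∅
  DF(B1)={B1}
  DF(B2)={B5}
  DF(B3)={B3,B5}
  DF(B4)={B5}
  DF(B5)={B1}
  DF(B6)={B3}
  DF(B7)={B3,B9}
  DF(B8)={B9}
  DF(B9)=∅

φ for u: defs {B0,B7,B9}
  DF⁺ = {B1,B3,B5,B9}

Answer: ["B1", "B3", "B5", "B9"]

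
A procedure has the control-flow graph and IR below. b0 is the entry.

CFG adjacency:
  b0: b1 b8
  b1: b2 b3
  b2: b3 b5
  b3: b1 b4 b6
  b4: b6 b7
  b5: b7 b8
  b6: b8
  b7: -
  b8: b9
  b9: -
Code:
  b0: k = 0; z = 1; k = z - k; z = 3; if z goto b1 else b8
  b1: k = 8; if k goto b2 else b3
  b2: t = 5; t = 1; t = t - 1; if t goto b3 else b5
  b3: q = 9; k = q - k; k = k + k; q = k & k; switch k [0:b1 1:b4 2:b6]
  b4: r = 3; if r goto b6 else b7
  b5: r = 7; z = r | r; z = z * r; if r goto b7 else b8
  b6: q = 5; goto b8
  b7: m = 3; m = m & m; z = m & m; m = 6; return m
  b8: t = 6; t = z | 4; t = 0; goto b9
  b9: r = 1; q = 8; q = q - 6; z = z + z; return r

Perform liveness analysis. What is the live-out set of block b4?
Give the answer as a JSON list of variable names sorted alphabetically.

Block summaries:
  b0: {k,z} / ∅
  b1: {k} / ∅
  b2: {t} / ∅
  b3: {k,q} / {k}
  b4: {r} / ∅
  b5: {r,z} / ∅
  b6: {q} / ∅
  b7: {m,z} / ∅
  b8: {t} / {z}
  b9: {q,r,z} / {z}

Live sets:
  live b0: ∅→{z}
  live b1: {z}→{k,z}
  live b2: {k,z}→{k,z}
  live b3: {k,z}→{z}
  live b4: {z}→{z}
  live b5: ∅→{z}
  live b6: {z}→{z}
  live b7: ∅→∅
  live b8: {z}→{z}
  live b9: {z}→∅

live-out(b4) = ["z"]

Answer: ["z"]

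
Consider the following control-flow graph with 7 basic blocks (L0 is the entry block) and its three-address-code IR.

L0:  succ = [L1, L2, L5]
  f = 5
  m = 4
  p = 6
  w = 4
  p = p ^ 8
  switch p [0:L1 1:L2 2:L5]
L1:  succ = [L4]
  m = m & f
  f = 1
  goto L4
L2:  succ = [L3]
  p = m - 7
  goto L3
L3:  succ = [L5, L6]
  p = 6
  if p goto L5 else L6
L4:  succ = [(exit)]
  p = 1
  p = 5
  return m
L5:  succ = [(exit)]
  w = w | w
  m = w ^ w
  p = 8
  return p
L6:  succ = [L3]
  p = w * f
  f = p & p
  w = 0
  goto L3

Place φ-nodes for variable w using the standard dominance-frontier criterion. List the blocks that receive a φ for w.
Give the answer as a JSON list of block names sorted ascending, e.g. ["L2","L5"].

idom tree: L1←L0 L2←L0 L3←L2 L4←L1 L5←L0 L6←L3
Dom at joins:
  L3: preds {L2,L6}: {L0,L2} ∩ {L0,L2,L3,L6} = {L0,L2}; idom=L2
  L5: preds {L0,L3}: {L0} ∩ {L0,L2,L3} = {L0}; idom=L0

Frontier:
  L3←L2: walk · to L2
  L3←L6: walk L6→L3 to L2
  L5←L0: walk · to L0
  L5←L3: walk L3→L2 to L0
  L0: DF=∅
  L1: DF=∅
  L2: DF={L5}
  L3: DF={L3,L5}
  L4: DF=∅
  L5: DF=∅
  L6: DF={L3}

φ for w: defs {L0,L5,L6}
  DF⁺ = {L3,L5}

Answer: ["L3", "L5"]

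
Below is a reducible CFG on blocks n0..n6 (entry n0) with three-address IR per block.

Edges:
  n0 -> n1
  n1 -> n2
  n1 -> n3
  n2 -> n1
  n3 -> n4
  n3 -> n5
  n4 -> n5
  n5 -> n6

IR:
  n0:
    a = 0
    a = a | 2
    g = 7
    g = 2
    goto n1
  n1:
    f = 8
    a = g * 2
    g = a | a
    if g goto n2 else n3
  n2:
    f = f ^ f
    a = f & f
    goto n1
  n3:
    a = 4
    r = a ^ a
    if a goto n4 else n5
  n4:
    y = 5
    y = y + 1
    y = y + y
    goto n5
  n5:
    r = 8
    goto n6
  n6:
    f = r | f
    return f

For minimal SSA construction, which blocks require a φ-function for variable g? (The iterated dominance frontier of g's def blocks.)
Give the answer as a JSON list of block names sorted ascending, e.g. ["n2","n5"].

Answer: ["n1"]

Analysis:
idom tree: n1←n0 n2←n1 n3←n1 n4←n3 n5←n3 n6←n5
Dom at joins:
  n1: preds {n0,n2}: {n0} ∩ {n0,n1,n2} = {n0}; idom=n0
  n5: preds {n3,n4}: {n0,n1,n3} ∩ {n0,n1,n3,n4} = {n0,n1,n3}; idom=n3

DF derivation:
  n1←n0: walk · to n0
  n1←n2: walk n2→n1 to n0
  n5←n3: walk · to n3
  n5←n4: walk n4 to n3
  DF(n0)=∅
  DF(n1)={n1}
  DF(n2)={n1}
  DF(n3)=∅
  DF(n4)={n5}
  DF(n5)=∅
  DF(n6)=∅

φ for g: defs {n0,n1}
  DF⁺ = {n1}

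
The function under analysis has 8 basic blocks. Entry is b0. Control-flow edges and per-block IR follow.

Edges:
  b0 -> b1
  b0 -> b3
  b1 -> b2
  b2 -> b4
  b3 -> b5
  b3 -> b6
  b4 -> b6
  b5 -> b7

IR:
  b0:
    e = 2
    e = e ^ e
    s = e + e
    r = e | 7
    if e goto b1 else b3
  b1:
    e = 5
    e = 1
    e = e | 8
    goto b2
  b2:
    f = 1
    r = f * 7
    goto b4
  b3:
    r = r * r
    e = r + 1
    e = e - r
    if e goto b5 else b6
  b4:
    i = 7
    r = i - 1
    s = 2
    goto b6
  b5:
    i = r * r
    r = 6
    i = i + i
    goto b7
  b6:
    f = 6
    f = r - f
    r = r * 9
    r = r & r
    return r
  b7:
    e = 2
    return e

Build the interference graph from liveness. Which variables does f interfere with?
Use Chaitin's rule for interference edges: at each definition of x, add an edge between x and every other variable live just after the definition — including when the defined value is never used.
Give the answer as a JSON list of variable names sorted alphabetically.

Answer: ["r"]

Working:
def/use:
  b0: {e,r,s} / ∅
  b1: {e} / ∅
  b2: {f,r} / ∅
  b3: {e,r} / {r}
  b4: {i,r,s} / ∅
  b5: {i,r} / {r}
  b6: {f,r} / {r}
  b7: {e} / ∅

Live sets:
  b0 li=∅ lo={r}
  b1 li=∅ lo=∅
  b2 li=∅ lo=∅
  b3 li={r} lo={r}
  b4 li=∅ lo={r}
  b5 li={r} lo=∅
  b6 li={r} lo=∅
  b7 li=∅ lo=∅

Interference:
  e: {r,s}
  f: {r}
  i: {r}
  r: {e,f,i,s}
  s: {e,r}

N(f) = ["r"]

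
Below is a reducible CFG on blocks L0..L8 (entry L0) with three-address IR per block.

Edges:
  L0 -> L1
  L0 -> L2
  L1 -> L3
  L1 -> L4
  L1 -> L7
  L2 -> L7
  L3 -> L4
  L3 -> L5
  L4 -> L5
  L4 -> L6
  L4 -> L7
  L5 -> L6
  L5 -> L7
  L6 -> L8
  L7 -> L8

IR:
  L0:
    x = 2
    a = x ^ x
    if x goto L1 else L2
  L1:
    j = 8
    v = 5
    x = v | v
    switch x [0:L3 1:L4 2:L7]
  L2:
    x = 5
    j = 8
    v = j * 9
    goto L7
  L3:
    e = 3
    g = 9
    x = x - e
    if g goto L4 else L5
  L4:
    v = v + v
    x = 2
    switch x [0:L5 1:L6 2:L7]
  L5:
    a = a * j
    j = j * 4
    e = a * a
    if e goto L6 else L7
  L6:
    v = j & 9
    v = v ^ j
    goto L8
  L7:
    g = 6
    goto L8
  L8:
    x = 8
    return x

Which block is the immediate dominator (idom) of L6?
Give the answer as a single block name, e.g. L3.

idom tree: L1←L0 L2←L0 L3←L1 L4←L1 L5←L1 L6←L1 L7←L0 L8←L0
Dom at joins:
  L4: preds {L1,L3}: {L0,L1} ∩ {L0,L1,L3} = {L0,L1}; idom=L1
  L5: preds {L3,L4}: {L0,L1,L3} ∩ {L0,L1,L4} = {L0,L1}; idom=L1
  L6: preds {L4,L5}: {L0,L1,L4} ∩ {L0,L1,L5} = {L0,L1}; idom=L1
  L7: preds {L1,L2,L4,L5}: {L0,L1} ∩ {L0,L2} ∩ {L0,L1,L4} ∩ {L0,L1,L5} = {L0}; idom=L0
  L8: preds {L6,L7}: {L0,L1,L6} ∩ {L0,L7} = {L0}; idom=L0

idom(L6) = L1

Answer: L1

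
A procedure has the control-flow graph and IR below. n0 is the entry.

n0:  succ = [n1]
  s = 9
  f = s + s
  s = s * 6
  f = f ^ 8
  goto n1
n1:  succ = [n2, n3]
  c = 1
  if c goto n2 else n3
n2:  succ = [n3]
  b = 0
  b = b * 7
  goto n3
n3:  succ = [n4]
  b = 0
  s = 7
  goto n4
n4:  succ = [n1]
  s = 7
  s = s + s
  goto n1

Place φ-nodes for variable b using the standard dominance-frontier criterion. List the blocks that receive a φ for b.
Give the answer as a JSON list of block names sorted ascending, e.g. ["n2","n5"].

idom tree: n1←n0 n2←n1 n3←n1 n4←n3
Join-block Dom:
  n1: preds {n0,n4}: {n0} ∩ {n0,n1,n3,n4} = {n0}; idom=n0
  n3: preds {n1,n2}: {n0,n1} ∩ {n0,n1,n2} = {n0,n1}; idom=n1

DF walk-up:
  n1←n0: walk · to n0
  n1←n4: walk n4→n3→n1 to n0
  n3←n1: walk · to n1
  n3←n2: walk n2 to n1
  n0: DF=∅
  n1: DF={n1}
  n2: DF={n3}
  n3: DF={n1}
  n4: DF={n1}

φ for b: defs {n2,n3}
  DF⁺ = {n1,n3}

Answer: ["n1", "n3"]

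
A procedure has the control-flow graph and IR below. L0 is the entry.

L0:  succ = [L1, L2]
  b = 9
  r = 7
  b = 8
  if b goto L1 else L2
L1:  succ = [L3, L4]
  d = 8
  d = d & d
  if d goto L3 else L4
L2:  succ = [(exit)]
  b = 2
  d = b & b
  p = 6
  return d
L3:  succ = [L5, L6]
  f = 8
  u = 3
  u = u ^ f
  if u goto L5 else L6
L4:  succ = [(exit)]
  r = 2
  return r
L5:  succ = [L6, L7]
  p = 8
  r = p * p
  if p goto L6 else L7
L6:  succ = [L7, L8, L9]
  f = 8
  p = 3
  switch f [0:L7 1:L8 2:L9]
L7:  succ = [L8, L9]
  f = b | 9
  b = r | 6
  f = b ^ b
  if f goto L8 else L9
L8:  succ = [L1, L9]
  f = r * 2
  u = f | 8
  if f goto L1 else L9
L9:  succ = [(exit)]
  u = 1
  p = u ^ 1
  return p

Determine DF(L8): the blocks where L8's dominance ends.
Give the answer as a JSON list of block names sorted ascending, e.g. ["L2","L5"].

idom tree: L1←L0 L2←L0 L3←L1 L4←L1 L5←L3 L6←L3 L7←L3 L8←L3 L9←L3
Dom at joins:
  L1: preds {L0,L8}: {L0} ∩ {L0,L1,L3,L8} = {L0}; idom=L0
  L6: preds {L3,L5}: {L0,L1,L3} ∩ {L0,L1,L3,L5} = {L0,L1,L3}; idom=L3
  L7: preds {L5,L6}: {L0,L1,L3,L5} ∩ {L0,L1,L3,L6} = {L0,L1,L3}; idom=L3
  L8: preds {L6,L7}: {L0,L1,L3,L6} ∩ {L0,L1,L3,L7} = {L0,L1,L3}; idom=L3
  L9: preds {L6,L7,L8}: {L0,L1,L3,L6} ∩ {L0,L1,L3,L7} ∩ {L0,L1,L3,L8} = {L0,L1,L3}; idom=L3

Frontier:
  join L1 pred L0: · stop@L0
  join L1 pred L8: L8→L3→L1 stop@L0
  join L6 pred L3: · stop@L3
  join L6 pred L5: L5 stop@L3
  join L7 pred L5: L5 stop@L3
  join L7 pred L6: L6 stop@L3
  join L8 pred L6: L6 stop@L3
  join L8 pred L7: L7 stop@L3
  join L9 pred L6: L6 stop@L3
  join L9 pred L7: L7 stop@L3
  join L9 pred L8: L8 stop@L3
  L0 → ∅
  L1 → {L1}
  L2 → ∅
  L3 → {L1}
  L4 → ∅
  L5 → {L6,L7}
  L6 → {L7,L8,L9}
  L7 → {L8,L9}
  L8 → {L1,L9}
  L9 → ∅

DF(L8) = ["L1", "L9"]

Answer: ["L1", "L9"]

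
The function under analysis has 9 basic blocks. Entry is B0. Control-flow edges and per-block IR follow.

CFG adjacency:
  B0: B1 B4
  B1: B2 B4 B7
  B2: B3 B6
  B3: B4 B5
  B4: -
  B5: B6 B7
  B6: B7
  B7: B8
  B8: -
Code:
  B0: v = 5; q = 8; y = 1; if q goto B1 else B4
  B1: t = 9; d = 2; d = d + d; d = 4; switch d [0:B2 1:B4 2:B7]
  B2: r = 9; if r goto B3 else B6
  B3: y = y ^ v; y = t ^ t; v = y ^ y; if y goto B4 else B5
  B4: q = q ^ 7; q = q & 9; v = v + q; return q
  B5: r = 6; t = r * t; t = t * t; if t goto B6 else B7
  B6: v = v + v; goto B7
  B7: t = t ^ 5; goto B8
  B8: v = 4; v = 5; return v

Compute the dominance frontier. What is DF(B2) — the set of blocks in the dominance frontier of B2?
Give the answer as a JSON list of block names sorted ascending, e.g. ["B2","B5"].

idom tree: B1←B0 B2←B1 B3←B2 B4←B0 B5←B3 B6←B2 B7←B1 B8←B7
Dom∩ at merges:
  B4: preds {B0,B1,B3}: {B0} ∩ {B0,B1} ∩ {B0,B1,B2,B3} = {B0}; idom=B0
  B6: preds {B2,B5}: {B0,B1,B2} ∩ {B0,B1,B2,B3,B5} = {B0,B1,B2}; idom=B2
  B7: preds {B1,B5,B6}: {B0,B1} ∩ {B0,B1,B2,B3,B5} ∩ {B0,B1,B2,B6} = {B0,B1}; idom=B1

Frontier:
  B4←B0: walk · to B0
  B4←B1: walk B1 to B0
  B4←B3: walk B3→B2→B1 to B0
  B6←B2: walk · to B2
  B6←B5: walk B5→B3 to B2
  B7←B1: walk · to B1
  B7←B5: walk B5→B3→B2 to B1
  B7←B6: walk B6→B2 to B1
  B0: DF=∅
  B1: DF={B4}
  B2: DF={B4,B7}
  B3: DF={B4,B6,B7}
  B4: DF=∅
  B5: DF={B6,B7}
  B6: DF={B7}
  B7: DF=∅
  B8: DF=∅

DF(B2) = ["B4", "B7"]

Answer: ["B4", "B7"]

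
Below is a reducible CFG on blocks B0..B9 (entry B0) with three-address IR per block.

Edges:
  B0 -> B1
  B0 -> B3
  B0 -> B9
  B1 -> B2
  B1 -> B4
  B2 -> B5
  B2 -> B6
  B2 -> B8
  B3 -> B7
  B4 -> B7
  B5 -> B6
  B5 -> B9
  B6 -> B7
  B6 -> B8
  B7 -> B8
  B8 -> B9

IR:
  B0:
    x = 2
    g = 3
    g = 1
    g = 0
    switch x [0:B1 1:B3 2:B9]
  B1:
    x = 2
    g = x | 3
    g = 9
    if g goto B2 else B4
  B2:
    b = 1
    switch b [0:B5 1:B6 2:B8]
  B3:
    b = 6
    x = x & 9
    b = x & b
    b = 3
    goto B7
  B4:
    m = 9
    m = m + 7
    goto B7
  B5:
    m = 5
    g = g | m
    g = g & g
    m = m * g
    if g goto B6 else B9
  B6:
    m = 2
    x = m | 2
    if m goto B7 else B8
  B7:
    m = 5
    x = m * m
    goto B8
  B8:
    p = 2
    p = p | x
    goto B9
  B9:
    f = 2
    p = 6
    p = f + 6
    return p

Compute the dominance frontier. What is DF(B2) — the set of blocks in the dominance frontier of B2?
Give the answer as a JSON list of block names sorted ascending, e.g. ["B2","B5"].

idom tree: B1←B0 B2←B1 B3←B0 B4←B1 B5←B2 B6←B2 B7←B0 B8←B0 B9←B0
Dom at joins:
  B6: preds {B2,B5}: {B0,B1,B2} ∩ {B0,B1,B2,B5} = {B0,B1,B2}; idom=B2
  B7: preds {B3,B4,B6}: {B0,B3} ∩ {B0,B1,B4} ∩ {B0,B1,B2,B6} = {B0}; idom=B0
  B8: preds {B2,B6,B7}: {B0,B1,B2} ∩ {B0,B1,B2,B6} ∩ {B0,B7} = {B0}; idom=B0
  B9: preds {B0,B5,B8}: {B0} ∩ {B0,B1,B2,B5} ∩ {B0,B8} = {B0}; idom=B0

DF derivation:
  join B6 pred B2: · stop@B2
  join B6 pred B5: B5 stop@B2
  join B7 pred B3: B3 stop@B0
  join B7 pred B4: B4→B1 stop@B0
  join B7 pred B6: B6→B2→B1 stop@B0
  join B8 pred B2: B2→B1 stop@B0
  join B8 pred B6: B6→B2→B1 stop@B0
  join B8 pred B7: B7 stop@B0
  join B9 pred B0: · stop@B0
  join B9 pred B5: B5→B2→B1 stop@B0
  join B9 pred B8: B8 stop@B0
  DF(B0)=∅
  DF(B1)={B7,B8,B9}
  DF(B2)={B7,B8,B9}
  DF(B3)={B7}
  DF(B4)={B7}
  DF(B5)={B6,B9}
  DF(B6)={B7,B8}
  DF(B7)={B8}
  DF(B8)={B9}
  DF(B9)=∅

DF(B2) = ["B7", "B8", "B9"]

Answer: ["B7", "B8", "B9"]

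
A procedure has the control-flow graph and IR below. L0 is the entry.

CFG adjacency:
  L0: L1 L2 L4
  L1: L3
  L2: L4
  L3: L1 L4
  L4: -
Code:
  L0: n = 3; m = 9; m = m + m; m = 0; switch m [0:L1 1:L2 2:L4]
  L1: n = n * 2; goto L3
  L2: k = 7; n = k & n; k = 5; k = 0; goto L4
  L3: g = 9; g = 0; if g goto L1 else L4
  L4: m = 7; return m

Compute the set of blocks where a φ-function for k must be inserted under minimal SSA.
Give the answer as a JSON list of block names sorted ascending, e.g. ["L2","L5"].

idom tree: L1←L0 L2←L0 L3←L1 L4←L0
Join-block Dom:
  L1: preds {L0,L3}: {L0} ∩ {L0,L1,L3} = {L0}; idom=L0
  L4: preds {L0,L2,L3}: {L0} ∩ {L0,L2} ∩ {L0,L1,L3} = {L0}; idom=L0

Frontier:
  L1←L0: walk · to L0
  L1←L3: walk L3→L1 to L0
  L4←L0: walk · to L0
  L4←L2: walk L2 to L0
  L4←L3: walk L3→L1 to L0
  DF(L0)=∅
  DF(L1)={L1,L4}
  DF(L2)={L4}
  DF(L3)={L1,L4}
  DF(L4)=∅

φ for k: defs {L2}
  DF⁺ = {L4}

Answer: ["L4"]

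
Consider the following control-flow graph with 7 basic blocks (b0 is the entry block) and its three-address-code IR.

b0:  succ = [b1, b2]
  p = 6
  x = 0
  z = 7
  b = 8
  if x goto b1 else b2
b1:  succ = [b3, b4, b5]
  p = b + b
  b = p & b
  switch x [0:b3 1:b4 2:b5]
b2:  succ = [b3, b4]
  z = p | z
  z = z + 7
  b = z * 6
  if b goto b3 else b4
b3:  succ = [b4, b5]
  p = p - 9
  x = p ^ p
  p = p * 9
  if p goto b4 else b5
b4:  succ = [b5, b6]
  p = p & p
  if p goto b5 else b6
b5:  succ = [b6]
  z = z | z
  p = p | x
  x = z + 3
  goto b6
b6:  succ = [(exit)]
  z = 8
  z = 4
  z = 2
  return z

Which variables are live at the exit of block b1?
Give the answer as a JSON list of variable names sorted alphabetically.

Answer: ["p", "x", "z"]

Working:
Block summaries:
  b0: {b,p,x,z} / ∅
  b1: {b,p} / {b,x}
  b2: {b,z} / {p,z}
  b3: {p,x} / {p}
  b4: {p} / {p}
  b5: {p,x,z} / {p,x,z}
  b6: {z} / ∅

Live sets:
  live b0: ∅→{b,p,x,z}
  live b1: {b,x,z}→{p,x,z}
  live b2: {p,x,z}→{p,x,z}
  live b3: {p,z}→{p,x,z}
  live b4: {p,x,z}→{p,x,z}
  live b5: {p,x,z}→∅
  live b6: ∅→∅

live-out(b1) = ["p", "x", "z"]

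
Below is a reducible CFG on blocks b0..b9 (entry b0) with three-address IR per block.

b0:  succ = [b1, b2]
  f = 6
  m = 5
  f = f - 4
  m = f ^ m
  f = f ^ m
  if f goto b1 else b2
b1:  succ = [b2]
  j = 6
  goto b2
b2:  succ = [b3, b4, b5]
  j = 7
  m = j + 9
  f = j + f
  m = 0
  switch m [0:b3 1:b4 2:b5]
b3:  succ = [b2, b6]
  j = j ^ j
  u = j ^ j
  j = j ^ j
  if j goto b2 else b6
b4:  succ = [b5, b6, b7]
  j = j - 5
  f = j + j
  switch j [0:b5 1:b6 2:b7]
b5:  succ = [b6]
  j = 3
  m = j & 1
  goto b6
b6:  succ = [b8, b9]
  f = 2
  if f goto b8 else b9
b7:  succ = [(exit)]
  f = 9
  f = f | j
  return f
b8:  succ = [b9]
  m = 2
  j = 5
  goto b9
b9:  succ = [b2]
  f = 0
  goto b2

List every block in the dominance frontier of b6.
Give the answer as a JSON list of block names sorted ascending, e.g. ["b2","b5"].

idom tree: b1←b0 b2←b0 b3←b2 b4←b2 b5←b2 b6←b2 b7←b4 b8←b6 b9←b6
Join-block Dom:
  b2: preds {b0,b1,b3,b9}: {b0} ∩ {b0,b1} ∩ {b0,b2,b3} ∩ {b0,b2,b6,b9} = {b0}; idom=b0
  b5: preds {b2,b4}: {b0,b2} ∩ {b0,b2,b4} = {b0,b2}; idom=b2
  b6: preds {b3,b4,b5}: {b0,b2,b3} ∩ {b0,b2,b4} ∩ {b0,b2,b5} = {b0,b2}; idom=b2
  b9: preds {b6,b8}: {b0,b2,b6} ∩ {b0,b2,b6,b8} = {b0,b2,b6}; idom=b6

DF derivation:
  b2←b0: walk · to b0
  b2←b1: walk b1 to b0
  b2←b3: walk b3→b2 to b0
  b2←b9: walk b9→b6→b2 to b0
  b5←b2: walk · to b2
  b5←b4: walk b4 to b2
  b6←b3: walk b3 to b2
  b6←b4: walk b4 to b2
  b6←b5: walk b5 to b2
  b9←b6: walk · to b6
  b9←b8: walk b8 to b6
  b0: DF=∅
  b1: DF={b2}
  b2: DF={b2}
  b3: DF={b2,b6}
  b4: DF={b5,b6}
  b5: DF={b6}
  b6: DF={b2}
  b7: DF=∅
  b8: DF={b9}
  b9: DF={b2}

DF(b6) = ["b2"]

Answer: ["b2"]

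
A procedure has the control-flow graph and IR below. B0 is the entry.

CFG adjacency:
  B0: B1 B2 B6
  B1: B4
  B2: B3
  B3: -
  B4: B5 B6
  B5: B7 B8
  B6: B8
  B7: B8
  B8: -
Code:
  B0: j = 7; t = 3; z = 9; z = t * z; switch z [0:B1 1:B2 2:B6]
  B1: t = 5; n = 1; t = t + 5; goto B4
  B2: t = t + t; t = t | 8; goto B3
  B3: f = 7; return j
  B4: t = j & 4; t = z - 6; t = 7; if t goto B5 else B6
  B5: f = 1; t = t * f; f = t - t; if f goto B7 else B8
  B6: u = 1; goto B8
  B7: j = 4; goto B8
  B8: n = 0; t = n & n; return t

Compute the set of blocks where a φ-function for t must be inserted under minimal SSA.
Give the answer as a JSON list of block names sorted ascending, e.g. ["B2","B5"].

Answer: ["B6", "B8"]

Working:
idom tree: B1←B0 B2←B0 B3←B2 B4←B1 B5←B4 B6←B0 B7←B5 B8←B0
Join-block Dom:
  B6: preds {B0,B4}: {B0} ∩ {B0,B1,B4} = {B0}; idom=B0
  B8: preds {B5,B6,B7}: {B0,B1,B4,B5} ∩ {B0,B6} ∩ {B0,B1,B4,B5,B7} = {B0}; idom=B0

DF walk-up:
  join B6 pred B0: · stop@B0
  join B6 pred B4: B4→B1 stop@B0
  join B8 pred B5: B5→B4→B1 stop@B0
  join B8 pred B6: B6 stop@B0
  join B8 pred B7: B7→B5→B4→B1 stop@B0
  B0: DF=∅
  B1: DF={B6,B8}
  B2: DF=∅
  B3: DF=∅
  B4: DF={B6,B8}
  B5: DF={B8}
  B6: DF={B8}
  B7: DF={B8}
  B8: DF=∅

φ for t: defs {B0,B1,B2,B4,B5,B8}
  DF⁺ = {B6,B8}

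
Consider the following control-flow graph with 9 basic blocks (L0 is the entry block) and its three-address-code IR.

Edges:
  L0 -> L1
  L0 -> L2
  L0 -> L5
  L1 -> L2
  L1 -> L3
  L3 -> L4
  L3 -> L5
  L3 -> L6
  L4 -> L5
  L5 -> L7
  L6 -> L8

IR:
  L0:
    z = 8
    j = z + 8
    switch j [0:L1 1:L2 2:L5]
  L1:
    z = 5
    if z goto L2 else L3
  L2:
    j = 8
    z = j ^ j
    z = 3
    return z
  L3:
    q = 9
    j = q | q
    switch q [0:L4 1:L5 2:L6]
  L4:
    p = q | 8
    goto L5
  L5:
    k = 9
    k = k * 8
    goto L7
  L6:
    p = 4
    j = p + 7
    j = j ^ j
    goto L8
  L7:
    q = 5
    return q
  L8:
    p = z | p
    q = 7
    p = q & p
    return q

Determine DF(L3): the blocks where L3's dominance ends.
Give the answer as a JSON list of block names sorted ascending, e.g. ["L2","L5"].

idom tree: L1←L0 L2←L0 L3←L1 L4←L3 L5←L0 L6←L3 L7←L5 L8←L6
Join-block Dom:
  L2: preds {L0,L1}: {L0} ∩ {L0,L1} = {L0}; idom=L0
  L5: preds {L0,L3,L4}: {L0} ∩ {L0,L1,L3} ∩ {L0,L1,L3,L4} = {L0}; idom=L0

DF derivation:
  join L2 pred L0: · stop@L0
  join L2 pred L1: L1 stop@L0
  join L5 pred L0: · stop@L0
  join L5 pred L3: L3→L1 stop@L0
  join L5 pred L4: L4→L3→L1 stop@L0
  L0 → ∅
  L1 → {L2,L5}
  L2 → ∅
  L3 → {L5}
  L4 → {L5}
  L5 → ∅
  L6 → ∅
  L7 → ∅
  L8 → ∅

DF(L3) = ["L5"]

Answer: ["L5"]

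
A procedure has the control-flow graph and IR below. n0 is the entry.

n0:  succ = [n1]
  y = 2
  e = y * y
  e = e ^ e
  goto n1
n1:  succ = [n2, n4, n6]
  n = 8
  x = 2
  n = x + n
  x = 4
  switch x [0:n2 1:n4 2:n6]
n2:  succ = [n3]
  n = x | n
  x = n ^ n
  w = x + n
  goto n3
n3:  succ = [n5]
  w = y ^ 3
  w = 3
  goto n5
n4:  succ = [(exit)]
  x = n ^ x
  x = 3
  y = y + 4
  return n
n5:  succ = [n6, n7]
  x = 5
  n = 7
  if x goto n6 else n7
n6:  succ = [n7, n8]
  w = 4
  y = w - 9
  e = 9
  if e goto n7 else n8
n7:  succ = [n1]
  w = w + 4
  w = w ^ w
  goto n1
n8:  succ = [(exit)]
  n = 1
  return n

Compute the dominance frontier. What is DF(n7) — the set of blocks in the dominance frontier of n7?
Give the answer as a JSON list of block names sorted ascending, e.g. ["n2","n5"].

idom tree: n1←n0 n2←n1 n3←n2 n4←n1 n5←n3 n6←n1 n7←n1 n8←n6
Join-block Dom:
  n1: preds {n0,n7}: {n0} ∩ {n0,n1,n7} = {n0}; idom=n0
  n6: preds {n1,n5}: {n0,n1} ∩ {n0,n1,n2,n3,n5} = {n0,n1}; idom=n1
  n7: preds {n5,n6}: {n0,n1,n2,n3,n5} ∩ {n0,n1,n6} = {n0,n1}; idom=n1

Frontier:
  n1←n0: walk · to n0
  n1←n7: walk n7→n1 to n0
  n6←n1: walk · to n1
  n6←n5: walk n5→n3→n2 to n1
  n7←n5: walk n5→n3→n2 to n1
  n7←n6: walk n6 to n1
  DF(n0)=∅
  DF(n1)={n1}
  DF(n2)={n6,n7}
  DF(n3)={n6,n7}
  DF(n4)=∅
  DF(n5)={n6,n7}
  DF(n6)={n7}
  DF(n7)={n1}
  DF(n8)=∅

DF(n7) = ["n1"]

Answer: ["n1"]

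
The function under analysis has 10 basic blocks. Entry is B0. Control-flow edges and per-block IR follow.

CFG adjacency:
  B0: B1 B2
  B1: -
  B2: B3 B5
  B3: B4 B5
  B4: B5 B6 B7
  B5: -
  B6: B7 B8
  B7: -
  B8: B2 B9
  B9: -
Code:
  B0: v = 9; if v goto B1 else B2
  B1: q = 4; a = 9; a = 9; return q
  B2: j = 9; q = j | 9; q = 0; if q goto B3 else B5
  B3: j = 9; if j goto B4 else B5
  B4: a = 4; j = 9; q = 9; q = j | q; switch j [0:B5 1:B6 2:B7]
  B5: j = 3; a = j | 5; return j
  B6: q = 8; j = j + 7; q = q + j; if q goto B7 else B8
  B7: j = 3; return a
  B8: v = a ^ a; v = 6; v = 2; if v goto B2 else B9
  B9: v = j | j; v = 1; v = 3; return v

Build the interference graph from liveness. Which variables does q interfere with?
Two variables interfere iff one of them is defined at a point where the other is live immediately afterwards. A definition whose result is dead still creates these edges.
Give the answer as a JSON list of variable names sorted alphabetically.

Answer: ["a", "j"]

Analysis:
Block summaries:
  B0: {v} / ∅
  B1: {a,q} / ∅
  B2: {j,q} / ∅
  B3: {j} / ∅
  B4: {a,j,q} / ∅
  B5: {a,j} / ∅
  B6: {j,q} / {j}
  B7: {j} / {a}
  B8: {v} / {a}
  B9: {v} / {j}

Live sets:
  B0: in=∅ out=∅
  B1: in=∅ out=∅
  B2: in=∅ out=∅
  B3: in=∅ out=∅
  B4: in=∅ out={a,j}
  B5: in=∅ out=∅
  B6: in={a,j} out={a,j}
  B7: in={a} out=∅
  B8: in={a,j} out={j}
  B9: in={j} out=∅

Interfere edges:
  a↔{j,q}
  j↔{a,q,v}
  q↔{a,j}
  v↔{j}

N(q) = ["a", "j"]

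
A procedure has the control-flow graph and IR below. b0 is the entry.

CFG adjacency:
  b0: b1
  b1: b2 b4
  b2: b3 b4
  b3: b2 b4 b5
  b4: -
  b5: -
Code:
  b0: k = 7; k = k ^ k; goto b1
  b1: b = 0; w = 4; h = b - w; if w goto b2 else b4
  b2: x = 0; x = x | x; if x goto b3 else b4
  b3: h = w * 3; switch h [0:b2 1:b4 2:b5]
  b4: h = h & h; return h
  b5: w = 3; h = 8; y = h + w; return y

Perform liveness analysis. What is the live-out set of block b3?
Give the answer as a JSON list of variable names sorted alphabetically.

Answer: ["h", "w"]

Analysis:
def/use:
  b0: def={k} ue=∅
  b1: def={b,h,w} ue=∅
  b2: def={x} ue=∅
  b3: def={h} ue={w}
  b4: def={h} ue={h}
  b5: def={h,w,y} ue=∅

Liveness:
  b0 li=∅ lo=∅
  b1 li=∅ lo={h,w}
  b2 li={h,w} lo={h,w}
  b3 li={w} lo={h,w}
  b4 li={h} lo=∅
  b5 li=∅ lo=∅

live-out(b3) = ["h", "w"]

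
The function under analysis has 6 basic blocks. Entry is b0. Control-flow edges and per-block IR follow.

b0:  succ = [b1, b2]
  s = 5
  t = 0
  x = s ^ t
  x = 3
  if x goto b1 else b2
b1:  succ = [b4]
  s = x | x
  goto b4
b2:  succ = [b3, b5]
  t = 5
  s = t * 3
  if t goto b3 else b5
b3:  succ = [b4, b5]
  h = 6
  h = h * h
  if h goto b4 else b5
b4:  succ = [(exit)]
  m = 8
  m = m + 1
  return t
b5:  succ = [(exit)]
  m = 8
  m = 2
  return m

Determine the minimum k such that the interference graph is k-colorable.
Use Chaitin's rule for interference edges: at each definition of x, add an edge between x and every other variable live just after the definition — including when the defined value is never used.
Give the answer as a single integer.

Per-block:
  b0: {s,t,x} / ∅
  b1: {s} / {x}
  b2: {s,t} / ∅
  b3: {h} / ∅
  b4: {m} / {t}
  b5: {m} / ∅

Backward fixpoint:
  b0: in=∅ out={t,x}
  b1: in={t,x} out={t}
  b2: in=∅ out={t}
  b3: in={t} out={t}
  b4: in={t} out=∅
  b5: in=∅ out=∅

Interfere edges:
  h: {t}
  m: {t}
  s: {t}
  t: {h,m,s,x}
  x: {t}

Registers:
  lower bound: {h,t} mutually conflict ⇒ χ ≥ 2
  2-colouring: r0={t}  r1={h,m,s,x}
  χ = 2

Answer: 2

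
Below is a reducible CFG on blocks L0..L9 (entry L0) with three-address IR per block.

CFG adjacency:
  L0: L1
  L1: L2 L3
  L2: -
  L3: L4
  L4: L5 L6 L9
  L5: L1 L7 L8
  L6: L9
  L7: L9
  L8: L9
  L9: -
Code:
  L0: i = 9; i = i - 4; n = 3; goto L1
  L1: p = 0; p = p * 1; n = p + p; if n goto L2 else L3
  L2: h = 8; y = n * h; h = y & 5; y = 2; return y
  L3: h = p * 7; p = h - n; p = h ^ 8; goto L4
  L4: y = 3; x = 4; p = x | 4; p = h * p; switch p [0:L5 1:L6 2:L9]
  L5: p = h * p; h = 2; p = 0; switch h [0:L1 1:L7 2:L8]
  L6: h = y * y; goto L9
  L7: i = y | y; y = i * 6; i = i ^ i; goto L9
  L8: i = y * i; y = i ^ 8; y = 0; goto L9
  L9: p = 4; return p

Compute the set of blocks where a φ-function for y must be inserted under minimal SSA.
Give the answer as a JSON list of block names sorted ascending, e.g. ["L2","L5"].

idom tree: L1←L0 L2←L1 L3←L1 L4←L3 L5←L4 L6←L4 L7←L5 L8←L5 L9←L4
Dom at joins:
  L1: preds {L0,L5}: {L0} ∩ {L0,L1,L3,L4,L5} = {L0}; idom=L0
  L9: preds {L4,L6,L7,L8}: {L0,L1,L3,L4} ∩ {L0,L1,L3,L4,L6} ∩ {L0,L1,L3,L4,L5,L7} ∩ {L0,L1,L3,L4,L5,L8} = {L0,L1,L3,L4}; idom=L4

Frontier:
  L1←L0: walk · to L0
  L1←L5: walk L5→L4→L3→L1 to L0
  L9←L4: walk · to L4
  L9←L6: walk L6 to L4
  L9←L7: walk L7→L5 to L4
  L9←L8: walk L8→L5 to L4
  L0 → ∅
  L1 → {L1}
  L2 → ∅
  L3 → {L1}
  L4 → {L1}
  L5 → {L1,L9}
  L6 → {L9}
  L7 → {L9}
  L8 → {L9}
  L9 → ∅

φ for y: defs {L2,L4,L7,L8}
  DF⁺ = {L1,L9}

Answer: ["L1", "L9"]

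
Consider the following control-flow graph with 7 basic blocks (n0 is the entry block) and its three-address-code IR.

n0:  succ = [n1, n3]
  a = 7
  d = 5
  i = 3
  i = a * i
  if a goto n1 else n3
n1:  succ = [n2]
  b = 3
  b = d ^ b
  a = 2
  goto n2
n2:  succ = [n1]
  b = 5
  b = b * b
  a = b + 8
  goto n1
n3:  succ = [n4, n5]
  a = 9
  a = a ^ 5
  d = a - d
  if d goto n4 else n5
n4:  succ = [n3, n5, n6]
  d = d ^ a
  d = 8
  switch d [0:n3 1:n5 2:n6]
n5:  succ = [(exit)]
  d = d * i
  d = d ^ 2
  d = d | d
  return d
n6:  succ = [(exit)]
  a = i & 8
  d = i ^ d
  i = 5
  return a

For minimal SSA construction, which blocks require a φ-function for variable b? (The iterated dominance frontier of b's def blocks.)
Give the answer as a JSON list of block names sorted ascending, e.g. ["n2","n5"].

idom tree: n1←n0 n2←n1 n3←n0 n4←n3 n5←n3 n6←n4
Dom∩ at merges:
  n1: preds {n0,n2}: {n0} ∩ {n0,n1,n2} = {n0}; idom=n0
  n3: preds {n0,n4}: {n0} ∩ {n0,n3,n4} = {n0}; idom=n0
  n5: preds {n3,n4}: {n0,n3} ∩ {n0,n3,n4} = {n0,n3}; idom=n3

DF derivation:
  n1←n0: walk · to n0
  n1←n2: walk n2→n1 to n0
  n3←n0: walk · to n0
  n3←n4: walk n4→n3 to n0
  n5←n3: walk · to n3
  n5←n4: walk n4 to n3
  DF(n0)=∅
  DF(n1)={n1}
  DF(n2)={n1}
  DF(n3)={n3}
  DF(n4)={n3,n5}
  DF(n5)=∅
  DF(n6)=∅

φ for b: defs {n1,n2}
  DF⁺ = {n1}

Answer: ["n1"]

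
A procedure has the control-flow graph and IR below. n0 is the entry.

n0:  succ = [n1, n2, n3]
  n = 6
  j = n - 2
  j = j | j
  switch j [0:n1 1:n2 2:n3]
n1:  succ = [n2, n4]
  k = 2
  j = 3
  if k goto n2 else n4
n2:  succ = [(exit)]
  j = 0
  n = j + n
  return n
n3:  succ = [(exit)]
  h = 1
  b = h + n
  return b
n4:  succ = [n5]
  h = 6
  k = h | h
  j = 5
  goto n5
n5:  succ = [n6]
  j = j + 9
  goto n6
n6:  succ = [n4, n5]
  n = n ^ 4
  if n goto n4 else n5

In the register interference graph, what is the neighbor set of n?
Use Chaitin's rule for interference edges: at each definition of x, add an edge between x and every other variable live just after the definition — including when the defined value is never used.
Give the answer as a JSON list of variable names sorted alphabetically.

Answer: ["h", "j", "k"]

Analysis:
Block summaries:
  n0: def={j,n} ue=∅
  n1: def={j,k} ue=∅
  n2: def={j,n} ue={n}
  n3: def={b,h} ue={n}
  n4: def={h,j,k} ue=∅
  n5: def={j} ue={j}
  n6: def={n} ue={n}

Backward fixpoint:
  n0 li=∅ lo={n}
  n1 li={n} lo={n}
  n2 li={n} lo=∅
  n3 li={n} lo=∅
  n4 li={n} lo={j,n}
  n5 li={j,n} lo={j,n}
  n6 li={j,n} lo={j,n}

Interference:
  b: ∅
  h: {n}
  j: {k,n}
  k: {j,n}
  n: {h,j,k}

N(n) = ["h", "j", "k"]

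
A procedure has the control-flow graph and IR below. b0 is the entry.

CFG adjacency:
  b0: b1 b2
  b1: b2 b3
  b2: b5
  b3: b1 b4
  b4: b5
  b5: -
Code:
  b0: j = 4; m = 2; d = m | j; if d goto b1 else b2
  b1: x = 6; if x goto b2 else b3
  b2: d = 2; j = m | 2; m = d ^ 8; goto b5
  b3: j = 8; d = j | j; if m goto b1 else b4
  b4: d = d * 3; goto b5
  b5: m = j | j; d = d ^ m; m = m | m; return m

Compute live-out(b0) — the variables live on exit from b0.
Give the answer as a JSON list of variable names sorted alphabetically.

def/use:
  b0: def={d,j,m} ue=∅
  b1: def={x} ue=∅
  b2: def={d,j,m} ue={m}
  b3: def={d,j} ue={m}
  b4: def={d} ue={d}
  b5: def={d,m} ue={d,j}

Liveness:
  b0 li=∅ lo={m}
  b1 li={m} lo={m}
  b2 li={m} lo={d,j}
  b3 li={m} lo={d,j,m}
  b4 li={d,j} lo={d,j}
  b5 li={d,j} lo=∅

live-out(b0) = ["m"]

Answer: ["m"]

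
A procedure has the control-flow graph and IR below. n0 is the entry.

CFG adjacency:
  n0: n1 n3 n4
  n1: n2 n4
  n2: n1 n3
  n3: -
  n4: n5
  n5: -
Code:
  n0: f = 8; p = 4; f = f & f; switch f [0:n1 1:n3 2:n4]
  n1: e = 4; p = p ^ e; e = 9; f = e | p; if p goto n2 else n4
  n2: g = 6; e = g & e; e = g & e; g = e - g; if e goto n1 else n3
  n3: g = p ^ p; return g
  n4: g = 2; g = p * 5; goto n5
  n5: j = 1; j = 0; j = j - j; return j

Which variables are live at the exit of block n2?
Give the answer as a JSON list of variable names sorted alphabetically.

Block summaries:
  n0: {f,p} / ∅
  n1: {e,f,p} / {p}
  n2: {e,g} / {e}
  n3: {g} / {p}
  n4: {g} / {p}
  n5: {j} / ∅

Live sets:
  live n0: ∅→{p}
  live n1: {p}→{e,p}
  live n2: {e,p}→{p}
  live n3: {p}→∅
  live n4: {p}→∅
  live n5: ∅→∅

live-out(n2) = ["p"]

Answer: ["p"]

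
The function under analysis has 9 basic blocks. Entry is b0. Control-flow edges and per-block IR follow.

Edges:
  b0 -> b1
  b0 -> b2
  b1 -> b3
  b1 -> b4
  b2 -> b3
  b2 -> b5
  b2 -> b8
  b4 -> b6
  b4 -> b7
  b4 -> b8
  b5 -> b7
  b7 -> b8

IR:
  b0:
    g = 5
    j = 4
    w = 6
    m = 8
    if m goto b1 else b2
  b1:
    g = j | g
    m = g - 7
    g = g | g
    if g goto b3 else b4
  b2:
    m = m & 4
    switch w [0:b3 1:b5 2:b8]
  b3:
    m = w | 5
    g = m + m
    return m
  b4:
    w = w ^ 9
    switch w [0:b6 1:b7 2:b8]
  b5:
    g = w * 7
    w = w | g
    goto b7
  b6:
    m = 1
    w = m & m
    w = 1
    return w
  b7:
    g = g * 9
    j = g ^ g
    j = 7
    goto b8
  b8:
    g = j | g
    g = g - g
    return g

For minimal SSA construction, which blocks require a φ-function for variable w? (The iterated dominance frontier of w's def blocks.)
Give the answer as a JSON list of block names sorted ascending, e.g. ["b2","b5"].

Answer: ["b7", "b8"]

Derivation:
idom tree: b1←b0 b2←b0 b3←b0 b4←b1 b5←b2 b6←b4 b7←b0 b8←b0
Dom at joins:
  b3: preds {b1,b2}: {b0,b1} ∩ {b0,b2} = {b0}; idom=b0
  b7: preds {b4,b5}: {b0,b1,b4} ∩ {b0,b2,b5} = {b0}; idom=b0
  b8: preds {b2,b4,b7}: {b0,b2} ∩ {b0,b1,b4} ∩ {b0,b7} = {b0}; idom=b0

DF walk-up:
  join b3 pred b1: b1 stop@b0
  join b3 pred b2: b2 stop@b0
  join b7 pred b4: b4→b1 stop@b0
  join b7 pred b5: b5→b2 stop@b0
  join b8 pred b2: b2 stop@b0
  join b8 pred b4: b4→b1 stop@b0
  join b8 pred b7: b7 stop@b0
  b0 → ∅
  b1 → {b3,b7,b8}
  b2 → {b3,b7,b8}
  b3 → ∅
  b4 → {b7,b8}
  b5 → {b7}
  b6 → ∅
  b7 → {b8}
  b8 → ∅

φ for w: defs {b0,b4,b5,b6}
  DF⁺ = {b7,b8}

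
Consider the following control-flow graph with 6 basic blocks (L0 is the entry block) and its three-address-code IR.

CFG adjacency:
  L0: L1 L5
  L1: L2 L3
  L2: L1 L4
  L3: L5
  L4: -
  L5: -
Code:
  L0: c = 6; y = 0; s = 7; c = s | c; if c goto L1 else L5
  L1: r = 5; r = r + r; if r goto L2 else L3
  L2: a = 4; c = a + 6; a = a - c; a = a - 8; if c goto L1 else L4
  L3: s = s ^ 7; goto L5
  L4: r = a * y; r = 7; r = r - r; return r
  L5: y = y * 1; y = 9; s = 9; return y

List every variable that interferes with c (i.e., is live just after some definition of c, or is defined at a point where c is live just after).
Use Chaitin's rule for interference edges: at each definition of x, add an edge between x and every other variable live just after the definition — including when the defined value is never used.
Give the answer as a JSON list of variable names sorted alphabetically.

def/use:
  L0: def={c,s,y} ue=∅
  L1: def={r} ue=∅
  L2: def={a,c} ue=∅
  L3: def={s} ue={s}
  L4: def={r} ue={a,y}
  L5: def={s,y} ue={y}

Liveness:
  live L0: ∅→{s,y}
  live L1: {s,y}→{s,y}
  live L2: {s,y}→{a,s,y}
  live L3: {s,y}→{y}
  live L4: {a,y}→∅
  live L5: {y}→∅

Conflict graph:
  a↔{c,s,y}
  c↔{a,s,y}
  r↔{s,y}
  s↔{a,c,r,y}
  y↔{a,c,r,s}

N(c) = ["a", "s", "y"]

Answer: ["a", "s", "y"]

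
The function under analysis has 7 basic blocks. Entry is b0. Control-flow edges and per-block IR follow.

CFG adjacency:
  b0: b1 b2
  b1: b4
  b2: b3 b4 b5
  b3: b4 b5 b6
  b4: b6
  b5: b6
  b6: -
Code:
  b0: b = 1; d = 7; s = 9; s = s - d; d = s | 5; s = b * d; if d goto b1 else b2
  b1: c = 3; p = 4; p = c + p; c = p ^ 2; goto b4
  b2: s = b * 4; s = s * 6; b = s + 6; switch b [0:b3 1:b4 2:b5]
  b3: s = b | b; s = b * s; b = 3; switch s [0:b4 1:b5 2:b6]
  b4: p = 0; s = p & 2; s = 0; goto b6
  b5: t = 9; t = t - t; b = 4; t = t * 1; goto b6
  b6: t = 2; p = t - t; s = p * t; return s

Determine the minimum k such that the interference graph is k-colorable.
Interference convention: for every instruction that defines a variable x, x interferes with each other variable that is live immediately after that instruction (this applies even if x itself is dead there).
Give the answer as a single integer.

def/use:
  b0: def={b,d,s} ue=∅
  b1: def={c,p} ue=∅
  b2: def={b,s} ue={b}
  b3: def={b,s} ue={b}
  b4: def={p,s} ue=∅
  b5: def={b,t} ue=∅
  b6: def={p,s,t} ue=∅

Backward fixpoint:
  b0 li=∅ lo={b}
  b1 li=∅ lo=∅
  b2 li={b} lo={b}
  b3 li={b} lo=∅
  b4 li=∅ lo=∅
  b5 li=∅ lo=∅
  b6 li=∅ lo=∅

Interfere edges:
  b↔{d,s,t}
  c↔{p}
  d↔{b,s}
  p↔{c,t}
  s↔{b,d}
  t↔{b,p}

Registers:
  lower bound: {b,d,s} mutually conflict ⇒ χ ≥ 3
  assign b→r0 c→r1 d→r1 p→r0 s→r2 t→r1 — no edge inside a register ⇒ χ ≤ 3
  χ = 3

Answer: 3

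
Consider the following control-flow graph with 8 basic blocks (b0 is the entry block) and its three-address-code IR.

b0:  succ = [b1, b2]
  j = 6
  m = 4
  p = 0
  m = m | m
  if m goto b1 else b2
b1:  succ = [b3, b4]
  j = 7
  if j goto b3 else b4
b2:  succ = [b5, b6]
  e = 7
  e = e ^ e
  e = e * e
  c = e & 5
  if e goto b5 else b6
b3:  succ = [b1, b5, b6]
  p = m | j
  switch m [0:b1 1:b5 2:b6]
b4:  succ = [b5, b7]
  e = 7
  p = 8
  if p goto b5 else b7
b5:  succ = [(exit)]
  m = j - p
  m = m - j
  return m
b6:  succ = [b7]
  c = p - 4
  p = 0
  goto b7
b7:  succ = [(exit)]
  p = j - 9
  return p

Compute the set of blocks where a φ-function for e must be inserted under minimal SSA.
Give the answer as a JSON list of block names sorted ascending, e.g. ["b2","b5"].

idom tree: b1←b0 b2←b0 b3←b1 b4←b1 b5←b0 b6←b0 b7←b0
Dom at joins:
  b1: preds {b0,b3}: {b0} ∩ {b0,b1,b3} = {b0}; idom=b0
  b5: preds {b2,b3,b4}: {b0,b2} ∩ {b0,b1,b3} ∩ {b0,b1,b4} = {b0}; idom=b0
  b6: preds {b2,b3}: {b0,b2} ∩ {b0,b1,b3} = {b0}; idom=b0
  b7: preds {b4,b6}: {b0,b1,b4} ∩ {b0,b6} = {b0}; idom=b0

DF derivation:
  b1←b0: walk · to b0
  b1←b3: walk b3→b1 to b0
  b5←b2: walk b2 to b0
  b5←b3: walk b3→b1 to b0
  b5←b4: walk b4→b1 to b0
  b6←b2: walk b2 to b0
  b6←b3: walk b3→b1 to b0
  b7←b4: walk b4→b1 to b0
  b7←b6: walk b6 to b0
  b0 → ∅
  b1 → {b1,b5,b6,b7}
  b2 → {b5,b6}
  b3 → {b1,b5,b6}
  b4 → {b5,b7}
  b5 → ∅
  b6 → {b7}
  b7 → ∅

φ for e: defs {b2,b4}
  DF⁺ = {b5,b6,b7}

Answer: ["b5", "b6", "b7"]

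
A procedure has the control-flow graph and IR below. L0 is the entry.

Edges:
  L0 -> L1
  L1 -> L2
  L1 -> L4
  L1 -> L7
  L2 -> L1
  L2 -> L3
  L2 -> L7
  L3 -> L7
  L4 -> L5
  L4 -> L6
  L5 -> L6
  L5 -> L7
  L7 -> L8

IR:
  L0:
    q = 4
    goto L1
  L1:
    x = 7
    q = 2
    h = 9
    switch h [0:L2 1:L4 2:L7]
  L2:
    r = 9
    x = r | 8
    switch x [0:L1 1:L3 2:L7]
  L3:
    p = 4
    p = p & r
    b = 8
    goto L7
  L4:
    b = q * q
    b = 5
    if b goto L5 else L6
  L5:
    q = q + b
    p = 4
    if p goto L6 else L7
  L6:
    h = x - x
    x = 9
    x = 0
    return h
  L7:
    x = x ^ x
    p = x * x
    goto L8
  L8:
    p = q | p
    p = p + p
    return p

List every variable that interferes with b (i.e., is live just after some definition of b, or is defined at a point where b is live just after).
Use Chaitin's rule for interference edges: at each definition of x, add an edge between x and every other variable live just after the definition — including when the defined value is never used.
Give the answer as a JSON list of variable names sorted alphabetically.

Answer: ["q", "x"]

Working:
def/use:
  L0: def={q} ue=∅
  L1: def={h,q,x} ue=∅
  L2: def={r,x} ue=∅
  L3: def={b,p} ue={r}
  L4: def={b} ue={q}
  L5: def={p,q} ue={b,q}
  L6: def={h,x} ue={x}
  L7: def={p,x} ue={x}
  L8: def={p} ue={p,q}

Live sets:
  live L0: ∅→∅
  live L1: ∅→{q,x}
  live L2: {q}→{q,r,x}
  live L3: {q,r,x}→{q,x}
  live L4: {q,x}→{b,q,x}
  live L5: {b,q,x}→{q,x}
  live L6: {x}→∅
  live L7: {q,x}→{p,q}
  live L8: {p,q}→∅

Interference:
  b↔{q,x}
  h↔{q,x}
  p↔{q,r,x}
  q↔{b,h,p,r,x}
  r↔{p,q,x}
  x↔{b,h,p,q,r}

N(b) = ["q", "x"]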